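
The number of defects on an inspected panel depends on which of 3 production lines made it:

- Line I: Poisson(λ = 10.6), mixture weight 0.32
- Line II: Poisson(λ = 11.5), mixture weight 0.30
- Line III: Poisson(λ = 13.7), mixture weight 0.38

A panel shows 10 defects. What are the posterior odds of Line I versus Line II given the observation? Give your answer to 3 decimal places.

1.161

Only the two components matter; the odds are (w_i f_i(x)) / (w_j f_j(x)).
Evaluate each component's likelihood at the observed value:
  L_I = 0.122963
  L_II = 0.112935
  L_III = 0.0720457
Posterior odds = (w_I·L_I) / (w_II·L_II) = (0.32·0.122963) / (0.30·0.112935) = 0.0393481 / 0.0338805 ≈ 1.161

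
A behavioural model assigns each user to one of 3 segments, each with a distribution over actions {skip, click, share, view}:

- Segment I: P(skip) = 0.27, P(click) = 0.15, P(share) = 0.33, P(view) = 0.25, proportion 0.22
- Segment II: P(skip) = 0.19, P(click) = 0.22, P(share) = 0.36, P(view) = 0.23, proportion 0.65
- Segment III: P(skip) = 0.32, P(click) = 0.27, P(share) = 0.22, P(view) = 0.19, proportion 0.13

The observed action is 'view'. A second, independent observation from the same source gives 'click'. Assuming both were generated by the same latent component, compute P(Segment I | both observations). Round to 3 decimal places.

0.173

P(component k | x) = π_k·f_k(x) / marginal(x), where marginal(x) = Σ_j π_j·f_j(x).
Since both observations come from the same component, the likelihood for component k is f_k(x₁)·f_k(x₂).
  f_I = [P(view | comp) = 0.25] × [0.15] = 0.0375
  f_II = [P(view | comp) = 0.23] × [0.22] = 0.0506
  f_III = [P(view | comp) = 0.19] × [0.27] = 0.0513
Multiply by the mixture weights:
  π_I·f_I = 0.22 × 0.0375 = 0.00825
  π_II·f_II = 0.65 × 0.0506 = 0.03289
  π_III·f_III = 0.13 × 0.0513 = 0.006669
Sum: 0.00825 + 0.03289 + 0.006669 = 0.047809
So the posterior for Segment I is 0.00825 / 0.047809 ≈ 0.173.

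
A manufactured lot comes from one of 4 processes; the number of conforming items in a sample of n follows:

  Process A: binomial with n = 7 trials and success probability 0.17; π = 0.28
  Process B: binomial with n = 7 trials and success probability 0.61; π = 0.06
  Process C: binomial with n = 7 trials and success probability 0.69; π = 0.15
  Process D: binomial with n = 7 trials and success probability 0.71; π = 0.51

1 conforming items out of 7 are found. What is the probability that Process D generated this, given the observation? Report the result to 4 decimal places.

0.0135

Apply Bayes' rule: the posterior for each component is proportional to its prior times its likelihood at x.
Binomial probabilities:
  f_A = C(7,1)·0.17^1·0.83^6 = 7·0.17·0.32694 = 0.389059
  f_B = C(7,1)·0.61^1·0.39^6 = 7·0.61·0.00351874 = 0.015025
  f_C = C(7,1)·0.69^1·0.31^6 = 7·0.69·0.000887504 = 0.00428664
  f_D = C(7,1)·0.71^1·0.29^6 = 7·0.71·0.000594823 = 0.00295627
Prior × likelihood for each component:
  P(Z=A)·f_A = 0.28 × 0.389059 = 0.108937
  P(Z=B)·f_B = 0.06 × 0.015025 = 0.000901502
  P(Z=C)·f_C = 0.15 × 0.00428664 = 0.000642996
  P(Z=D)·f_D = 0.51 × 0.00295627 = 0.0015077
Sum: 0.108937 + 0.000901502 + 0.000642996 + 0.0015077 = 0.111989
So the posterior for Process D is 0.0015077 / 0.111989 ≈ 0.0135.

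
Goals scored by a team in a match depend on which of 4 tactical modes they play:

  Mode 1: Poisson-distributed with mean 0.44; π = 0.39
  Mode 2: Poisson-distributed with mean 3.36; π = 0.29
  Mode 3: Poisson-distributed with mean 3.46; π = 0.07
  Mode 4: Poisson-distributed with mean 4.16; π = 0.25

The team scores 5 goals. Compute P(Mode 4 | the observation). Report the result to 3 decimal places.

The responsibility of component k is π_k f_k(x) divided by Σ_j π_j f_j(x).
Evaluate each component's likelihood at the observed value:
  f_1 = e^(−0.44)·0.44^5/5! = 8.851e-05
  f_2 = e^(−3.36)·3.36^5/5! = 0.123961
  f_3 = e^(−3.46)·3.46^5/5! = 0.129879
  f_4 = e^(−4.16)·4.16^5/5! = 0.162039
Prior × likelihood for each component:
  π_1·f_1 = 0.39 × 8.851e-05 = 3.45189e-05
  π_2·f_2 = 0.29 × 0.123961 = 0.0359487
  π_3·f_3 = 0.07 × 0.129879 = 0.00909156
  π_4·f_4 = 0.25 × 0.162039 = 0.0405098
Evidence: 3.45189e-05 + 0.0359487 + 0.00909156 + 0.0405098 = 0.0855846
Responsibility of Mode 4: 0.0405098 / 0.0855846 ≈ 0.473

0.473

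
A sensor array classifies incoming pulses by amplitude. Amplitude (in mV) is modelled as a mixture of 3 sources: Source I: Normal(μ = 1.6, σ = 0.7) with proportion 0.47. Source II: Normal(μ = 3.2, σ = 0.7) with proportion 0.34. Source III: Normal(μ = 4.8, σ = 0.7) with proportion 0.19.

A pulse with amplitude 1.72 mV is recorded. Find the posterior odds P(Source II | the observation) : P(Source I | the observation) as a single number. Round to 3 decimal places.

The posterior odds equal the prior odds times the likelihood ratio: (P(Z=i)/P(Z=j))·(f_i(x)/f_j(x)).
Evaluate each component's likelihood at the observed value:
  L_I = (1/(0.7·√(2π)))·exp(−(1.72−1.6)²/(2·0.7²)) = 0.569918·exp(-0.01469) = 0.561604
  L_II = (1/(0.7·√(2π)))·exp(−(1.72−3.2)²/(2·0.7²)) = 0.569918·exp(-2.23510) = 0.0609705
  L_III = (1/(0.7·√(2π)))·exp(−(1.72−4.8)²/(2·0.7²)) = 0.569918·exp(-9.68000) = 3.56321e-05
Odds = (0.34/0.47) × (0.0609705/0.561604) = 0.723404 × 0.108565 ≈ 0.079

0.079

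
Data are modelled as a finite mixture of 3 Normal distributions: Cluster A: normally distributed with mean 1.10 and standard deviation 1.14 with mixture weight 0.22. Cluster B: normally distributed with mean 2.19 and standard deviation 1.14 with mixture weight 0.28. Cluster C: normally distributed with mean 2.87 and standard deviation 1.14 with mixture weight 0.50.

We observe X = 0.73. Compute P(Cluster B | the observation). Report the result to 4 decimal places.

P(component k | x) = π_k·f_k(x) / marginal(x), where marginal(x) = Σ_j π_j·f_j(x).
Normal densities:
  f_A = (1/(1.14·√(2π)))·exp(−(0.73−1.10)²/(2·1.14²)) = 0.349949·exp(-0.05267) = 0.331995
  f_B = (1/(1.14·√(2π)))·exp(−(0.73−2.19)²/(2·1.14²)) = 0.349949·exp(-0.82010) = 0.154114
  f_C = (1/(1.14·√(2π)))·exp(−(0.73−2.87)²/(2·1.14²)) = 0.349949·exp(-1.76193) = 0.0600911
Weight by the priors:
  π_A·f_A = 0.22 × 0.331995 = 0.0730388
  π_B·f_B = 0.28 × 0.154114 = 0.0431518
  π_C·f_C = 0.50 × 0.0600911 = 0.0300455
Normaliser: 0.0730388 + 0.0431518 + 0.0300455 = 0.146236
P(Cluster B | the observation) ≈ 0.2951

0.2951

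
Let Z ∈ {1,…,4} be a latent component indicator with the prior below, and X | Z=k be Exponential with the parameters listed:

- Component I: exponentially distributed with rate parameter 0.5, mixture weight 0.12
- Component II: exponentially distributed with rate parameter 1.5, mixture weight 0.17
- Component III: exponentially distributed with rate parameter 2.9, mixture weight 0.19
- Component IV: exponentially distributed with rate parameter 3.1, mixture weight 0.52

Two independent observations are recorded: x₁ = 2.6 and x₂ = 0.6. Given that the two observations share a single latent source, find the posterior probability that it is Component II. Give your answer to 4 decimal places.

0.3279

P(component k | x) = w_k·f_k(x) / marginal(x), where marginal(x) = Σ_j w_j·f_j(x).
Since both observations come from the same component, the likelihood for component k is f_k(x₁)·f_k(x₂).
  f_I = [0.5·e^(−0.5·2.6) = 0.5·e^(−1.3000) = 0.136266] × [0.370409] = 0.0504741
  f_II = [1.5·e^(−1.5·2.6) = 1.5·e^(−3.9000) = 0.0303629] × [0.609854] = 0.0185169
  f_III = [2.9·e^(−2.9·2.6) = 2.9·e^(−7.5400) = 0.00154105] × [0.509009] = 0.00078441
  f_IV = [3.1·e^(−3.1·2.6) = 3.1·e^(−8.0600) = 0.000979373] × [0.482585] = 0.000472631
Weight by the priors:
  w_I·f_I = 0.12 × 0.0504741 = 0.0060569
  w_II·f_II = 0.17 × 0.0185169 = 0.00314788
  w_III·f_III = 0.19 × 0.00078441 = 0.000149038
  w_IV·f_IV = 0.52 × 0.000472631 = 0.000245768
Denominator: 0.0060569 + 0.00314788 + 0.000149038 + 0.000245768 = 0.00959958
So the posterior for Component II is 0.00314788 / 0.00959958 ≈ 0.3279.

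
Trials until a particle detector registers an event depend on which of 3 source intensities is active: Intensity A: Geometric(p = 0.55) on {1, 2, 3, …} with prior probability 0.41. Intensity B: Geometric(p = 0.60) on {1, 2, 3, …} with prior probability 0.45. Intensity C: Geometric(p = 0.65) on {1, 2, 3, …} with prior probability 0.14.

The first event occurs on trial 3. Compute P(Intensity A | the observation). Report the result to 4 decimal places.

0.4566

Apply Bayes' rule: the posterior for each component is proportional to its prior times its likelihood at x.
Evaluate each component's likelihood at the observed value:
  p_A = 0.55·(1−0.55)^2 = 0.55·0.2025 = 0.111375
  p_B = 0.60·(1−0.60)^2 = 0.60·0.16 = 0.096
  p_C = 0.65·(1−0.65)^2 = 0.65·0.1225 = 0.079625
Unnormalised posteriors:
  π_A·p_A = 0.41 × 0.111375 = 0.0456637
  π_B·p_B = 0.45 × 0.096 = 0.0432
  π_C·p_C = 0.14 × 0.079625 = 0.0111475
Normaliser: 0.0456637 + 0.0432 + 0.0111475 = 0.100011
P(Intensity A | x) ≈ 0.4566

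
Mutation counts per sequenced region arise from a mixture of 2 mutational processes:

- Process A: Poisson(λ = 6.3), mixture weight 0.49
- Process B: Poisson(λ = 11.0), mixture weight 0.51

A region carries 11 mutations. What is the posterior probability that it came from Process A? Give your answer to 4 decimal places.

Posterior ∝ prior × likelihood, so P(k | x) ∝ π_k f_k(x); normalise over all components.
Poisson probabilities:
  L_A = e^(−6.3)·6.3^11/11! = 0.0285453
  L_B = e^(−11.0)·11.0^11/11! = 0.119378
Prior × likelihood for each component:
  π_A·L_A = 0.49 × 0.0285453 = 0.0139872
  π_B·L_B = 0.51 × 0.119378 = 0.0608828
Sum: 0.0139872 + 0.0608828 = 0.07487
Responsibility of Process A: 0.0139872 / 0.07487 ≈ 0.1868

0.1868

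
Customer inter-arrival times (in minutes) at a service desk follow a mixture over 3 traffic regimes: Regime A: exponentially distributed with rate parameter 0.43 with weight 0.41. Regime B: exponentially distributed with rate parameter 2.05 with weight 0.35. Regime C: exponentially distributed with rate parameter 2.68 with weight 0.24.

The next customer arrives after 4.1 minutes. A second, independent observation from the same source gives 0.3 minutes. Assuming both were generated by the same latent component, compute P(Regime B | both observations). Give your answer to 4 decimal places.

0.0153

The responsibility of component k is P(Z=k) f_k(x) divided by Σ_j P(Z=j) f_j(x).
Since both observations come from the same component, the likelihood for component k is f_k(x₁)·f_k(x₂).
  p_A = [0.43·e^(−0.43·4.1) = 0.43·e^(−1.7630) = 0.0737577] × [0.377959] = 0.0278774
  p_B = [2.05·e^(−2.05·4.1) = 2.05·e^(−8.4050) = 0.000458679] × [1.10831] = 0.00050836
  p_C = [2.68·e^(−2.68·4.1) = 2.68·e^(−10.9880) = 4.53009e-05] × [1.19939] = 5.43337e-05
Unnormalised posteriors:
  P(Z=A)·p_A = 0.41 × 0.0278774 = 0.0114297
  P(Z=B)·p_B = 0.35 × 0.00050836 = 0.000177926
  P(Z=C)·p_C = 0.24 × 5.43337e-05 = 1.30401e-05
Marginal: 0.0114297 + 0.000177926 + 1.30401e-05 = 0.0116207
Responsibility of Regime B: 0.000177926 / 0.0116207 ≈ 0.0153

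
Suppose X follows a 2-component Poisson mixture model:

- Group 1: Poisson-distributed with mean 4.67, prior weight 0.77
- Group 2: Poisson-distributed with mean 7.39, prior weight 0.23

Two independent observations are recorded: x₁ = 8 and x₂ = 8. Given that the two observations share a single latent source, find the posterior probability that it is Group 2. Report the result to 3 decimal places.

0.667

By Bayes' theorem, P(k | x) = π_k f_k(x) / Σ_j π_j f_j(x).
Since both observations come from the same component, the likelihood for component k is f_k(x₁)·f_k(x₂).
  p_1 = [e^(−4.67)·4.67^8/8! = 0.0525847] × [0.0525847] = 0.00276515
  p_2 = [e^(−7.39)·7.39^8/8! = 0.136207] × [0.136207] = 0.0185523
Weight by the priors:
  π_1·p_1 = 0.77 × 0.00276515 = 0.00212916
  π_2·p_2 = 0.23 × 0.0185523 = 0.00426703
Marginal: 0.00212916 + 0.00426703 = 0.00639619
P(Group 2 | x₁, x₂) = 0.00426703 / 0.00639619 ≈ 0.667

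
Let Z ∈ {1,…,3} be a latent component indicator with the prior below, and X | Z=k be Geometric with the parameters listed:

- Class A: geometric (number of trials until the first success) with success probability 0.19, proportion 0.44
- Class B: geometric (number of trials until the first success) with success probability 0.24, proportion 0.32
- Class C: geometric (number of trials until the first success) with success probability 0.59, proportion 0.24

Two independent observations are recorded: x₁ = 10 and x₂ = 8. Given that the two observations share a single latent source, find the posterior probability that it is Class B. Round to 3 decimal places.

0.295

The responsibility of component k is P(Z=k) f_k(x) divided by Σ_j P(Z=j) f_j(x).
Since both observations come from the same component, the likelihood for component k is f_k(x₁)·f_k(x₂).
  f_A = [0.028518] × [0.0434659] = 0.00123956
  f_B = [0.0203018] × [0.0351485] = 0.000713576
  f_C = [0.000193155] × [0.00114905] = 2.21945e-07
Unnormalised posteriors:
  P(Z=A)·f_A = 0.44 × 0.00123956 = 0.000545406
  P(Z=B)·f_B = 0.32 × 0.000713576 = 0.000228344
  P(Z=C)·f_C = 0.24 × 2.21945e-07 = 5.32668e-08
Evidence: 0.000545406 + 0.000228344 + 5.32668e-08 = 0.000773804
Responsibility of Class B: 0.000228344 / 0.000773804 ≈ 0.295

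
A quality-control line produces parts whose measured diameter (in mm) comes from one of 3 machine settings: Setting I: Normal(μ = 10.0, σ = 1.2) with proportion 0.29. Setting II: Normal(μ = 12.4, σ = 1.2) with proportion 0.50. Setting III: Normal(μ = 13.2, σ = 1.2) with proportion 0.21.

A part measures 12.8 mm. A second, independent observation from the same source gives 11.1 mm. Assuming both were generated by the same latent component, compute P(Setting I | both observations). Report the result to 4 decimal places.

0.0393

Apply Bayes' rule: the posterior for each component is proportional to its prior times its likelihood at x.
Since both observations come from the same component, the likelihood for component k is f_k(x₁)·f_k(x₂).
  p_I = [0.0218516] × [0.218406] = 0.00477252
  p_II = [0.314486] × [0.184877] = 0.0581412
  p_III = [0.314486] × [0.0718978] = 0.0226108
Prior × likelihood for each component:
  w_I·p_I = 0.29 × 0.00477252 = 0.00138403
  w_II·p_II = 0.50 × 0.0581412 = 0.0290706
  w_III·p_III = 0.21 × 0.0226108 = 0.00474828
Evidence: 0.00138403 + 0.0290706 + 0.00474828 = 0.0352029
So the posterior for Setting I is 0.00138403 / 0.0352029 ≈ 0.0393.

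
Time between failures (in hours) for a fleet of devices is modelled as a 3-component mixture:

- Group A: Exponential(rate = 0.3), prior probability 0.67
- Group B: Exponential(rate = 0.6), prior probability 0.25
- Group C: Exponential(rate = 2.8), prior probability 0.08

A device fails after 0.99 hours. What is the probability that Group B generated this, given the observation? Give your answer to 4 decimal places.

The responsibility of component k is w_k f_k(x) divided by Σ_j w_j f_j(x).
Evaluate each component's likelihood at the observed value:
  L_A = 0.3·e^(−0.3·0.99) = 0.3·e^(−0.2970) = 0.222913
  L_B = 0.6·e^(−0.6·0.99) = 0.6·e^(−0.5940) = 0.331269
  L_C = 2.8·e^(−2.8·0.99) = 2.8·e^(−2.7720) = 0.175103
Weight by the priors:
  w_A·L_A = 0.67 × 0.222913 = 0.149352
  w_B·L_B = 0.25 × 0.331269 = 0.0828172
  w_C·L_C = 0.08 × 0.175103 = 0.0140082
Sum: 0.149352 + 0.0828172 + 0.0140082 = 0.246177
Responsibility of Group B: 0.0828172 / 0.246177 ≈ 0.3364

0.3364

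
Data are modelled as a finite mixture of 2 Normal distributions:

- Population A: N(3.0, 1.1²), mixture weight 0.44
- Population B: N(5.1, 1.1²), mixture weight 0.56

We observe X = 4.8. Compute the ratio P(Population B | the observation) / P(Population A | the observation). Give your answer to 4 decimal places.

4.6777

The posterior odds equal the prior odds times the likelihood ratio: (π_i/π_j)·(f_i(x)/f_j(x)).
Normal densities:
  p_A = (1/(1.1·√(2π)))·exp(−(4.8−3.0)²/(2·1.1²)) = 0.362675·exp(-1.33884) = 0.0950748
  p_B = (1/(1.1·√(2π)))·exp(−(4.8−5.1)²/(2·1.1²)) = 0.362675·exp(-0.03719) = 0.349435
0.195683 / 0.0418329 ≈ 4.6777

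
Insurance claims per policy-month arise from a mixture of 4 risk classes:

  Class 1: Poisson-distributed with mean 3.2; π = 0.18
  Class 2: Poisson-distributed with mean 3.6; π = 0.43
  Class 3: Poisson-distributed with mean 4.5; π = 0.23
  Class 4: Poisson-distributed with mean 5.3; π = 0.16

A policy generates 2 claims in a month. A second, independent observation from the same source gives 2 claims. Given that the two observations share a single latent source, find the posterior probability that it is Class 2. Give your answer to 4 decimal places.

0.5389

The responsibility of component k is π_k f_k(x) divided by Σ_j π_j f_j(x).
Since both observations come from the same component, the likelihood for component k is f_k(x₁)·f_k(x₂).
  f_1 = [e^(−3.2)·3.2^2/2! = 0.208702] × [0.208702] = 0.0435567
  f_2 = [e^(−3.6)·3.6^2/2! = 0.177058] × [0.177058] = 0.0313494
  f_3 = [e^(−4.5)·4.5^2/2! = 0.112479] × [0.112479] = 0.0126514
  f_4 = [e^(−5.3)·5.3^2/2! = 0.0701069] × [0.0701069] = 0.00491498
Weight by the priors:
  π_1·f_1 = 0.18 × 0.0435567 = 0.00784021
  π_2·f_2 = 0.43 × 0.0313494 = 0.0134803
  π_3·f_3 = 0.23 × 0.0126514 = 0.00290983
  π_4·f_4 = 0.16 × 0.00491498 = 0.000786397
Normaliser: 0.00784021 + 0.0134803 + 0.00290983 + 0.000786397 = 0.0250167
P(Class 2 | data) ≈ 0.5389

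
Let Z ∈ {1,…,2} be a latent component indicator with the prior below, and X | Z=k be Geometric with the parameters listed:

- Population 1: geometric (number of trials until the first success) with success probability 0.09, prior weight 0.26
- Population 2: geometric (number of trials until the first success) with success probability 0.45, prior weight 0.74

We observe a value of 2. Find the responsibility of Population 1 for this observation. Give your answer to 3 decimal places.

P(component k | x) = π_k·f_k(x) / marginal(x), where marginal(x) = Σ_j π_j·f_j(x).
Evaluate each component's likelihood at the observed value:
  p_1 = 0.09·(1−0.09)^1 = 0.09·0.91 = 0.0819
  p_2 = 0.45·(1−0.45)^1 = 0.45·0.55 = 0.2475
Weight by the priors:
  π_1·p_1 = 0.26 × 0.0819 = 0.021294
  π_2·p_2 = 0.74 × 0.2475 = 0.18315
Denominator: 0.021294 + 0.18315 = 0.204444
Responsibility of Population 1: 0.021294 / 0.204444 ≈ 0.104

0.104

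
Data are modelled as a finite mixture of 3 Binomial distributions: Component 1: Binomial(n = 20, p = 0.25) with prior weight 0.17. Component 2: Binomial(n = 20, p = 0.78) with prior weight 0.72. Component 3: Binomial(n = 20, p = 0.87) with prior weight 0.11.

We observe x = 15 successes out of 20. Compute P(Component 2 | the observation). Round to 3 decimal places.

By Bayes' theorem, P(k | x) = π_k f_k(x) / Σ_j π_j f_j(x).
Component likelihoods at x = 15 successes out of 20:
  p_1 = C(20,15)·0.25^15·0.75^5 = 15504·9.31323e-10·0.237305 = 3.4265e-06
  p_2 = C(20,15)·0.78^15·0.22^5 = 15504·0.0240668·0.000515363 = 0.192299
  p_3 = C(20,15)·0.87^15·0.13^5 = 15504·0.123819·3.71293e-05 = 0.071277
Prior × likelihood for each component:
  π_1·p_1 = 0.17 × 3.4265e-06 = 5.82504e-07
  π_2·p_2 = 0.72 × 0.192299 = 0.138455
  π_3·p_3 = 0.11 × 0.071277 = 0.00784047
Normaliser: 5.82504e-07 + 0.138455 + 0.00784047 = 0.146296
P(Component 2 | 15 successes out of 20) ≈ 0.946

0.946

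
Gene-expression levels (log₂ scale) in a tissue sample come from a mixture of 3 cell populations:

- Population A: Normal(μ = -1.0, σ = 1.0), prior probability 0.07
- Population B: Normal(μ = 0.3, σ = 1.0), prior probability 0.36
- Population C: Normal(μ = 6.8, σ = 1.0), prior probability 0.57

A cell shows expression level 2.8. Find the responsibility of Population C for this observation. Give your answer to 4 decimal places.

The responsibility of component k is π_k f_k(x) divided by Σ_j π_j f_j(x).
Evaluate each component's likelihood at the observed value:
  f_A = 0.000291947
  f_B = 0.0175283
  f_C = 0.00013383
Multiply by the mixture weights:
  π_A·f_A = 0.07 × 0.000291947 = 2.04363e-05
  π_B·f_B = 0.36 × 0.0175283 = 0.00631019
  π_C·f_C = 0.57 × 0.00013383 = 7.62832e-05
Evidence: 2.04363e-05 + 0.00631019 + 7.62832e-05 = 0.00640691
So the posterior for Population C is 7.62832e-05 / 0.00640691 ≈ 0.0119.

0.0119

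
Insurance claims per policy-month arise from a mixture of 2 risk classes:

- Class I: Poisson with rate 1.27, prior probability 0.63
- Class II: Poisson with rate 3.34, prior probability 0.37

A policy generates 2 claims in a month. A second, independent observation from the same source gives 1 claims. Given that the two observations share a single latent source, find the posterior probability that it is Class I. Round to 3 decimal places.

By Bayes' theorem, P(k | x) = π_k f_k(x) / Σ_j π_j f_j(x).
Since both observations come from the same component, the likelihood for component k is f_k(x₁)·f_k(x₂).
  p_I = [e^(−1.27)·1.27^2/2! = 0.226477] × [0.356656] = 0.0807743
  p_II = [e^(−3.34)·3.34^2/2! = 0.19766] × [0.118359] = 0.023395
Multiply by the mixture weights:
  π_I·p_I = 0.63 × 0.0807743 = 0.0508878
  π_II·p_II = 0.37 × 0.023395 = 0.00865613
Denominator: 0.0508878 + 0.00865613 = 0.0595439
P(Class I | data) ≈ 0.855

0.855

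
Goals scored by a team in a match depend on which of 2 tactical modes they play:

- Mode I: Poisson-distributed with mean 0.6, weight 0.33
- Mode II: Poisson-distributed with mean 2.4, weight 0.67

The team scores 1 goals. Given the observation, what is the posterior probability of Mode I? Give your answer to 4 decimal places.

0.4269

P(component k | x) = P(Z=k)·f_k(x) / marginal(x), where marginal(x) = Σ_j P(Z=j)·f_j(x).
Poisson probabilities:
  p_I = 0.329287
  p_II = 0.217723
Prior × likelihood for each component:
  P(Z=I)·p_I = 0.33 × 0.329287 = 0.108665
  P(Z=II)·p_II = 0.67 × 0.217723 = 0.145874
Evidence: 0.108665 + 0.145874 = 0.254539
Responsibility of Mode I: 0.108665 / 0.254539 ≈ 0.4269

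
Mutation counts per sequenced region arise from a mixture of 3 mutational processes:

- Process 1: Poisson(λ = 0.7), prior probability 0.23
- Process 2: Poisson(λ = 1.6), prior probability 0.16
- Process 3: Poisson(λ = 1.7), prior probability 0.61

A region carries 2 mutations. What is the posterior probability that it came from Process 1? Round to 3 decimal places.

P(component k | x) = P(Z=k)·f_k(x) / marginal(x), where marginal(x) = Σ_j P(Z=j)·f_j(x).
Evaluate each component's likelihood at the observed value:
  L_1 = 0.121663
  L_2 = 0.258428
  L_3 = 0.263978
Multiply by the mixture weights:
  P(Z=1)·L_1 = 0.23 × 0.121663 = 0.0279826
  P(Z=2)·L_2 = 0.16 × 0.258428 = 0.0413484
  P(Z=3)·L_3 = 0.61 × 0.263978 = 0.161026
Sum: 0.0279826 + 0.0413484 + 0.161026 = 0.230357
P(Process 1 | 2 mutations) = 0.0279826 / 0.230357 ≈ 0.121

0.121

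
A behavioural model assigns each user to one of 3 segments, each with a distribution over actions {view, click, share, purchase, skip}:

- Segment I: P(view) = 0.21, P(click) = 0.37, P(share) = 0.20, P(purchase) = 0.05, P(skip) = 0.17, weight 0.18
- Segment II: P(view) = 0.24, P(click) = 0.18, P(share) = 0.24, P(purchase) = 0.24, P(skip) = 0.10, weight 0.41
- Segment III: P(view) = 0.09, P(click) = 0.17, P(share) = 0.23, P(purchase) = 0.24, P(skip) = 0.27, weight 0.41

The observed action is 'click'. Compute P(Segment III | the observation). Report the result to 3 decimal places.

0.332

By Bayes' theorem, P(k | x) = P(Z=k) f_k(x) / Σ_j P(Z=j) f_j(x).
Component likelihoods at x = 'click':
  f_I = P(click | comp) = 0.37
  f_II = P(click | comp) = 0.18
  f_III = P(click | comp) = 0.17
Multiply by the mixture weights:
  P(Z=I)·f_I = 0.18 × 0.37 = 0.0666
  P(Z=II)·f_II = 0.41 × 0.18 = 0.0738
  P(Z=III)·f_III = 0.41 × 0.17 = 0.0697
Denominator: 0.0666 + 0.0738 + 0.0697 = 0.2101
So the posterior for Segment III is 0.0697 / 0.2101 ≈ 0.332.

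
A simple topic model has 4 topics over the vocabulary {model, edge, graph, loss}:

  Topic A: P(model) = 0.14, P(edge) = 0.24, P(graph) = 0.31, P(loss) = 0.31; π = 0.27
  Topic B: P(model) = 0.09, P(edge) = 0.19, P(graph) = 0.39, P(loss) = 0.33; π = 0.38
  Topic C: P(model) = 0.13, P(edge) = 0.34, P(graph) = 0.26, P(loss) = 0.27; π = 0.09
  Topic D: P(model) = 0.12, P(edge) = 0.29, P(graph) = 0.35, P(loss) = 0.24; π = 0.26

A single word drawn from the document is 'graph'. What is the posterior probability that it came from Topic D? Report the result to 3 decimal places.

0.263

Posterior ∝ prior × likelihood, so P(k | x) ∝ w_k f_k(x); normalise over all components.
Component likelihoods at x = 'graph':
  L_A = P(graph | comp) = 0.31
  L_B = P(graph | comp) = 0.39
  L_C = P(graph | comp) = 0.26
  L_D = P(graph | comp) = 0.35
Multiply by the mixture weights:
  w_A·L_A = 0.27 × 0.31 = 0.0837
  w_B·L_B = 0.38 × 0.39 = 0.1482
  w_C·L_C = 0.09 × 0.26 = 0.0234
  w_D·L_D = 0.26 × 0.35 = 0.091
Evidence: 0.0837 + 0.1482 + 0.0234 + 0.091 = 0.3463
So the posterior for Topic D is 0.091 / 0.3463 ≈ 0.263.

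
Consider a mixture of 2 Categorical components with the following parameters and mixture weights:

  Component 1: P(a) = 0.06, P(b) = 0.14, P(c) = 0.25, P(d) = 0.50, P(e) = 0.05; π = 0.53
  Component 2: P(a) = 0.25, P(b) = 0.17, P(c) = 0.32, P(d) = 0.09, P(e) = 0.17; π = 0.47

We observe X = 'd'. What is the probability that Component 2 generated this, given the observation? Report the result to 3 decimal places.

Posterior ∝ prior × likelihood, so P(k | x) ∝ π_k f_k(x); normalise over all components.
Evaluate each component's likelihood at the observed value:
  L_1 = 0.5
  L_2 = 0.09
Prior × likelihood for each component:
  π_1·L_1 = 0.53 × 0.5 = 0.265
  π_2·L_2 = 0.47 × 0.09 = 0.0423
Evidence: 0.265 + 0.0423 = 0.3073
Responsibility of Component 2: 0.0423 / 0.3073 ≈ 0.138

0.138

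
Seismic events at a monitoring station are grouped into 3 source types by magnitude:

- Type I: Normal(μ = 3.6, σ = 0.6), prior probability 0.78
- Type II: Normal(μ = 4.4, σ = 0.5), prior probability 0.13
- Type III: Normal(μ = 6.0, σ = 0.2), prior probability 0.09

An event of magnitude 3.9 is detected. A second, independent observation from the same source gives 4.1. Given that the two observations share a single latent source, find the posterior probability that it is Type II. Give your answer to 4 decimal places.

P(component k | x) = P(Z=k)·f_k(x) / marginal(x), where marginal(x) = Σ_j P(Z=j)·f_j(x).
Since both observations come from the same component, the likelihood for component k is f_k(x₁)·f_k(x₂).
  L_I = [(1/(0.6·√(2π)))·exp(−(3.9−3.6)²/(2·0.6²)) = 0.664904·exp(-0.12500) = 0.586776] × [0.469853] = 0.275698
  L_II = [(1/(0.5·√(2π)))·exp(−(3.9−4.4)²/(2·0.5²)) = 0.797885·exp(-0.50000) = 0.483941] × [0.666449] = 0.322522
  L_III = [(1/(0.2·√(2π)))·exp(−(3.9−6.0)²/(2·0.2²)) = 1.994711·exp(-55.12500) = 2.28769e-24] × [5.03897e-20] = 1.15276e-43
Unnormalised posteriors:
  P(Z=I)·L_I = 0.78 × 0.275698 = 0.215045
  P(Z=II)·L_II = 0.13 × 0.322522 = 0.0419279
  P(Z=III)·L_III = 0.09 × 1.15276e-43 = 1.03748e-44
Normaliser: 0.215045 + 0.0419279 + 1.03748e-44 = 0.256973
Responsibility of Type II: 0.0419279 / 0.256973 ≈ 0.1632

0.1632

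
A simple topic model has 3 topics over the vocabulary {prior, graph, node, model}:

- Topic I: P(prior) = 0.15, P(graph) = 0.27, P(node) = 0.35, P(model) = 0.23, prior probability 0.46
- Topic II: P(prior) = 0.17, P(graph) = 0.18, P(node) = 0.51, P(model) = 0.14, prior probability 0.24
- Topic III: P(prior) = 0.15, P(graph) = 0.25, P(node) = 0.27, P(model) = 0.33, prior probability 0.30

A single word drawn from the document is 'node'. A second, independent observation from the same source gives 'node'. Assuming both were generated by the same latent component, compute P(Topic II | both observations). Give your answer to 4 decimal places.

0.4438

By Bayes' theorem, P(k | x) = π_k f_k(x) / Σ_j π_j f_j(x).
Since both observations come from the same component, the likelihood for component k is f_k(x₁)·f_k(x₂).
  L_I = [0.35] × [0.35] = 0.1225
  L_II = [0.51] × [0.51] = 0.2601
  L_III = [0.27] × [0.27] = 0.0729
Multiply by the mixture weights:
  π_I·L_I = 0.46 × 0.1225 = 0.05635
  π_II·L_II = 0.24 × 0.2601 = 0.062424
  π_III·L_III = 0.30 × 0.0729 = 0.02187
Marginal: 0.05635 + 0.062424 + 0.02187 = 0.140644
Responsibility of Topic II: 0.062424 / 0.140644 ≈ 0.4438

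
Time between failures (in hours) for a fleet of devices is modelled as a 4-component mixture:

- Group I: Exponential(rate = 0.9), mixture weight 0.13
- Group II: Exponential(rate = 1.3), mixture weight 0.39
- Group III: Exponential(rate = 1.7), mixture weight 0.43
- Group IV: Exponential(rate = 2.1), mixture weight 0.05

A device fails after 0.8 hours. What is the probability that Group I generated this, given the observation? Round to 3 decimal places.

By Bayes' theorem, P(k | x) = P(Z=k) f_k(x) / Σ_j P(Z=j) f_j(x).
Evaluate each component's likelihood at the observed value:
  p_I = 0.9·e^(−0.9·0.8) = 0.9·e^(−0.7200) = 0.438077
  p_II = 1.3·e^(−1.3·0.8) = 1.3·e^(−1.0400) = 0.459491
  p_III = 1.7·e^(−1.7·0.8) = 1.7·e^(−1.3600) = 0.436323
  p_IV = 2.1·e^(−2.1·0.8) = 2.1·e^(−1.6800) = 0.391385
Multiply by the mixture weights:
  P(Z=I)·p_I = 0.13 × 0.438077 = 0.05695
  P(Z=II)·p_II = 0.39 × 0.459491 = 0.179202
  P(Z=III)·p_III = 0.43 × 0.436323 = 0.187619
  P(Z=IV)·p_IV = 0.05 × 0.391385 = 0.0195693
Denominator: 0.05695 + 0.179202 + 0.187619 + 0.0195693 = 0.44334
P(Group I | data) ≈ 0.128

0.128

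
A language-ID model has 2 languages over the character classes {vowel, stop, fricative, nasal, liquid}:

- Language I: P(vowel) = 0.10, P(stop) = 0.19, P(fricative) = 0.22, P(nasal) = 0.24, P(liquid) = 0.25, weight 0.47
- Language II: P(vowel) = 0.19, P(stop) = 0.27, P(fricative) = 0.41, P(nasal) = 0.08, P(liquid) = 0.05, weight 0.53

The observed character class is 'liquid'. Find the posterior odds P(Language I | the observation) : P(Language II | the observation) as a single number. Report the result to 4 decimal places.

Posterior odds = (w_i f_i(x)) / (w_j f_j(x)); the normalising sum cancels.
Evaluate each component's likelihood at the observed value:
  p_I = P(liquid | comp) = 0.25
  p_II = P(liquid | comp) = 0.05
0.1175 / 0.0265 ≈ 4.4340

4.4340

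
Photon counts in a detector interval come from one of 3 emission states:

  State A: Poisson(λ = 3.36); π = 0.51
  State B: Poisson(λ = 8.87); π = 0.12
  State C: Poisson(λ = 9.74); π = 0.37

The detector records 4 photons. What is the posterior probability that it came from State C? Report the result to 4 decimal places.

P(component k | x) = P(Z=k)·f_k(x) / marginal(x), where marginal(x) = Σ_j P(Z=j)·f_j(x).
Poisson probabilities:
  L_A = e^(−3.36)·3.36^4/4! = 0.184466
  L_B = e^(−8.87)·8.87^4/4! = 0.0362486
  L_C = e^(−9.74)·9.74^4/4! = 0.0220799
Weight by the priors:
  P(Z=A)·L_A = 0.51 × 0.184466 = 0.0940777
  P(Z=B)·L_B = 0.12 × 0.0362486 = 0.00434983
  P(Z=C)·L_C = 0.37 × 0.0220799 = 0.00816955
Normaliser: 0.0940777 + 0.00434983 + 0.00816955 = 0.106597
P(State C | 4 photons) = 0.00816955 / 0.106597 ≈ 0.0766

0.0766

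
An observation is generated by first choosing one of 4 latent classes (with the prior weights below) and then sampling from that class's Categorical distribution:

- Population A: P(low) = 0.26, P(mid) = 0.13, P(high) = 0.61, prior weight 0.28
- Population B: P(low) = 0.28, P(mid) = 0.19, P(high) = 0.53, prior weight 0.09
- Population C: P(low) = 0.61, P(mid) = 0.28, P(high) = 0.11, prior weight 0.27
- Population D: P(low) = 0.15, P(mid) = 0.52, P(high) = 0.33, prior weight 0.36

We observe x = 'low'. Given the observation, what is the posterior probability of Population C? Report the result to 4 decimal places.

0.5201

Apply Bayes' rule: the posterior for each component is proportional to its prior times its likelihood at x.
Component likelihoods at x = 'low':
  p_A = 0.26
  p_B = 0.28
  p_C = 0.61
  p_D = 0.15
Unnormalised posteriors:
  P(Z=A)·p_A = 0.28 × 0.26 = 0.0728
  P(Z=B)·p_B = 0.09 × 0.28 = 0.0252
  P(Z=C)·p_C = 0.27 × 0.61 = 0.1647
  P(Z=D)·p_D = 0.36 × 0.15 = 0.054
Marginal: 0.0728 + 0.0252 + 0.1647 + 0.054 = 0.3167
Responsibility of Population C: 0.1647 / 0.3167 ≈ 0.5201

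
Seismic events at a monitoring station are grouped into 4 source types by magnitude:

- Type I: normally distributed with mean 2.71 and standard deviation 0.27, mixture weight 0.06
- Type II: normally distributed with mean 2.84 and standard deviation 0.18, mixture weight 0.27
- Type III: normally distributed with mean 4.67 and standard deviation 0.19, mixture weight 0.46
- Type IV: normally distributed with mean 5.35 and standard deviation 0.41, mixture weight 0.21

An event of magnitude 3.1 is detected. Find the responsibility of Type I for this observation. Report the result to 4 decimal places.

0.1290

By Bayes' theorem, P(k | x) = π_k f_k(x) / Σ_j π_j f_j(x).
Component likelihoods at x = 3.1:
  L_I = 0.520578
  L_II = 0.780867
  L_III = 3.12889e-15
  L_IV = 2.80879e-07
Prior × likelihood for each component:
  π_I·L_I = 0.06 × 0.520578 = 0.0312347
  π_II·L_II = 0.27 × 0.780867 = 0.210834
  π_III·L_III = 0.46 × 3.12889e-15 = 1.43929e-15
  π_IV·L_IV = 0.21 × 2.80879e-07 = 5.89846e-08
Evidence: 0.0312347 + 0.210834 + 1.43929e-15 + 5.89846e-08 = 0.242069
Responsibility of Type I: 0.0312347 / 0.242069 ≈ 0.1290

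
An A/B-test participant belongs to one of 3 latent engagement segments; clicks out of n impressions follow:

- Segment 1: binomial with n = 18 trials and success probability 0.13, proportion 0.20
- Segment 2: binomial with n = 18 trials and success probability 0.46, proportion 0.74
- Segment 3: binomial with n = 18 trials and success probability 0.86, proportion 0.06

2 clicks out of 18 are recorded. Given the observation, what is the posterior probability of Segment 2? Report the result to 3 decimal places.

0.022

By Bayes' theorem, P(k | x) = π_k f_k(x) / Σ_j π_j f_j(x).
Binomial probabilities:
  L_1 = C(18,2)·0.13^2·0.87^16 = 153·0.0169·0.107723 = 0.278539
  L_2 = C(18,2)·0.46^2·0.54^16 = 153·0.2116·5.22757e-05 = 0.00169242
  L_3 = C(18,2)·0.86^2·0.14^16 = 153·0.7396·2.17795e-14 = 2.46455e-12
Weight by the priors:
  π_1·L_1 = 0.20 × 0.278539 = 0.0557078
  π_2·L_2 = 0.74 × 0.00169242 = 0.00125239
  π_3·L_3 = 0.06 × 2.46455e-12 = 1.47873e-13
Denominator: 0.0557078 + 0.00125239 + 1.47873e-13 = 0.0569602
Responsibility of Segment 2: 0.00125239 / 0.0569602 ≈ 0.022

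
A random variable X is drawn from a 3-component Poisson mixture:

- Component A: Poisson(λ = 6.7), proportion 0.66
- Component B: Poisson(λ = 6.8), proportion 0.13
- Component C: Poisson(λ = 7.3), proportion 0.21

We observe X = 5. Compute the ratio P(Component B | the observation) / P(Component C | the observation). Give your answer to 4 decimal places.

Posterior odds = (P(Z=i) f_i(x)) / (P(Z=j) f_j(x)); the normalising sum cancels.
Evaluate each component's likelihood at the observed value:
  L_A = e^(−6.7)·6.7^5/5! = 0.13849
  L_B = e^(−6.8)·6.8^5/5! = 0.134946
  L_C = e^(−7.3)·7.3^5/5! = 0.116703
0.017543 / 0.0245077 ≈ 0.7158

0.7158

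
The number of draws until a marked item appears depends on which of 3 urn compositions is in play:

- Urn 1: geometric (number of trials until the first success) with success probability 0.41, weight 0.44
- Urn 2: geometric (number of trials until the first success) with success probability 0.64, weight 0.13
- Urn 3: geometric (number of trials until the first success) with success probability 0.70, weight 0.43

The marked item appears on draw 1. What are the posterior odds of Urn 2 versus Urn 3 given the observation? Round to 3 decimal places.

Only the two components matter; the odds are (π_i f_i(x)) / (π_j f_j(x)).
Component likelihoods at x = 1:
  L_1 = 0.41·(1−0.41)^0 = 0.41·1 = 0.41
  L_2 = 0.64·(1−0.64)^0 = 0.64·1 = 0.64
  L_3 = 0.70·(1−0.70)^0 = 0.70·1 = 0.7
Odds = (0.13/0.43) × (0.64/0.7) = 0.302326 × 0.914286 ≈ 0.276

0.276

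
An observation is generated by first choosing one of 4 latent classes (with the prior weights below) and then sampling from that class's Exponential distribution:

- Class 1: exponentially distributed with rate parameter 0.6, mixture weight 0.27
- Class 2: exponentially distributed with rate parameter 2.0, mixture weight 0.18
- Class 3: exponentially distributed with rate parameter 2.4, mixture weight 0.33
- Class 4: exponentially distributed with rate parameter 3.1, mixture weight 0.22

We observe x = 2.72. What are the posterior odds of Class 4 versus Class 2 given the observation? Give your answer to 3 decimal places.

The posterior odds equal the prior odds times the likelihood ratio: (π_i/π_j)·(f_i(x)/f_j(x)).
Component likelihoods at x = 2.72:
  p_1 = 0.117323
  p_2 = 0.00867897
  p_3 = 0.00350862
  p_4 = 0.000675135
Odds = (0.22/0.18) × (0.000675135/0.00867897) = 1.22222 × 0.0777898 ≈ 0.095

0.095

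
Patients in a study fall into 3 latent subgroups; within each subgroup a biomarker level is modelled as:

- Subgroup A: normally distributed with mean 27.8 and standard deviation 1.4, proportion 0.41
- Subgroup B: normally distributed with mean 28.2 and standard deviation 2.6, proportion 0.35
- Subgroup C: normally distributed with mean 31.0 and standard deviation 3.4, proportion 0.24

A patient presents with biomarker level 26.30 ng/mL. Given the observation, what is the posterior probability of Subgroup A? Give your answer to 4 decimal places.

0.5588

P(component k | x) = π_k·f_k(x) / marginal(x), where marginal(x) = Σ_j π_j·f_j(x).
Component likelihoods at x = 26.30 ng/mL:
  f_A = (1/(1.4·√(2π)))·exp(−(26.30−27.8)²/(2·1.4²)) = 0.284959·exp(-0.57398) = 0.160511
  f_B = (1/(2.6·√(2π)))·exp(−(26.30−28.2)²/(2·2.6²)) = 0.153439·exp(-0.26701) = 0.117483
  f_C = (1/(3.4·√(2π)))·exp(−(26.30−31.0)²/(2·3.4²)) = 0.117336·exp(-0.95545) = 0.045132
Prior × likelihood for each component:
  π_A·f_A = 0.41 × 0.160511 = 0.0658097
  π_B·f_B = 0.35 × 0.117483 = 0.041119
  π_C·f_C = 0.24 × 0.045132 = 0.0108317
Marginal: 0.0658097 + 0.041119 + 0.0108317 = 0.11776
Responsibility of Subgroup A: 0.0658097 / 0.11776 ≈ 0.5588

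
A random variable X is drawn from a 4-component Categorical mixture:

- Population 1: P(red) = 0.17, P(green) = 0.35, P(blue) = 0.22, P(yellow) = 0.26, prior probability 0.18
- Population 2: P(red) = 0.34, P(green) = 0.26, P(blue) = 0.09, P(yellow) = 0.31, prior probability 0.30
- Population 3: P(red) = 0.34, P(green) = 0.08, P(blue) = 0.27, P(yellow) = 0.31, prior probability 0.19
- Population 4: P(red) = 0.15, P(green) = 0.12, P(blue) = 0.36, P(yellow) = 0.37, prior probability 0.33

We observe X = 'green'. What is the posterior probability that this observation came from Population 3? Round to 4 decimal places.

0.0776

Apply Bayes' rule: the posterior for each component is proportional to its prior times its likelihood at x.
Component likelihoods at x = 'green':
  f_1 = 0.35
  f_2 = 0.26
  f_3 = 0.08
  f_4 = 0.12
Multiply by the mixture weights:
  π_1·f_1 = 0.18 × 0.35 = 0.063
  π_2·f_2 = 0.30 × 0.26 = 0.078
  π_3·f_3 = 0.19 × 0.08 = 0.0152
  π_4·f_4 = 0.33 × 0.12 = 0.0396
Evidence: 0.063 + 0.078 + 0.0152 + 0.0396 = 0.1958
So the posterior for Population 3 is 0.0152 / 0.1958 ≈ 0.0776.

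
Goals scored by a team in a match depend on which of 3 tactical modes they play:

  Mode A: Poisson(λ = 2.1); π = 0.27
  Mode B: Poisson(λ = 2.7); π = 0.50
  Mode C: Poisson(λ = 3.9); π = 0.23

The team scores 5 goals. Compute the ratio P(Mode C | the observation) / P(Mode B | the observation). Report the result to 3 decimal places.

0.871

Since P(k|x) ∝ π_k f_k(x), the posterior odds are π_i f_i(x) / (π_j f_j(x)).
Component likelihoods at x = 5 goals:
  p_A = 0.041677
  p_B = 0.0803605
  p_C = 0.152193
Posterior odds = (π_C·p_C) / (π_B·p_B) = (0.23·0.152193) / (0.50·0.0803605) = 0.0350043 / 0.0401802 ≈ 0.871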